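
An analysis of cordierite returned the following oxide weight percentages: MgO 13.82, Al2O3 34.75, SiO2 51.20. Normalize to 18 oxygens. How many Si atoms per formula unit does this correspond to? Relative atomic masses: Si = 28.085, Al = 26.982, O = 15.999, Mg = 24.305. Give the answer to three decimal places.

4.997 Si apfu

13.82 wt% MgO ÷ 40.304 g/mol = 0.34289 mol, giving 0.34289 Mg and 0.34289 O.
34.75 wt% Al2O3 ÷ 101.961 g/mol = 0.34082 mol, giving 0.68164 Al and 1.02246 O.
51.20 wt% SiO2 ÷ 60.083 g/mol = 0.85215 mol, giving 0.85215 Si and 1.70430 O.
Oxygen sums to 3.06965; scaling by 18/3.06965 = 5.86386 puts the formula on 18 O.
Si: 0.85215 × 5.86386 = 4.997 atoms per formula unit.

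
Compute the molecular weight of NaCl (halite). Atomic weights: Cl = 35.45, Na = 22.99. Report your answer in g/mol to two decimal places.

58.44 g/mol

The formula mass is the sum 1*22.99 + 1*35.45.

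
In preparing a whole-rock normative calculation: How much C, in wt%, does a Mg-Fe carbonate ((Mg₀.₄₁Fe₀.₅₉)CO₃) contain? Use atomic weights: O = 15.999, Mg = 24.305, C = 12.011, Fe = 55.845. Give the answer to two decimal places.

11.67 wt%

M((Mg₀.₄₁Fe₀.₅₉)CO₃) = 102.922 g/mol.
C contributes 1 × 12.011 = 12.011 g per mole.
12.011/102.922 = 0.1167 → 11.67%.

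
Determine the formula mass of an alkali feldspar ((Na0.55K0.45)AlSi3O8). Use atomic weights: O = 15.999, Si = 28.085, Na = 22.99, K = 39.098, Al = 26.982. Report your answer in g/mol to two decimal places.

The formula mass is the sum 0.55*22.99 + 0.45*39.098 + 1*26.982 + 3*28.085 + 8*15.999.

269.47 g/mol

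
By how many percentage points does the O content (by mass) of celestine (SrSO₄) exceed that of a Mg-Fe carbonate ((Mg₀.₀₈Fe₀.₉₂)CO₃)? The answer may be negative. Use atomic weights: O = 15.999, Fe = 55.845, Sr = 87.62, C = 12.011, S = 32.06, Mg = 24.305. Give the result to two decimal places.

O in SrSO₄: molar mass 183.676 g/mol; 4×15.999 = 63.996 g → 34.84 wt%.
O in (Mg₀.₀₈Fe₀.₉₂)CO₃: molar mass 113.330 g/mol; 3×15.999 = 47.997 g → 42.35 wt%.
Difference = 34.84 − 42.35 = -7.51 percentage points.

-7.51 percentage points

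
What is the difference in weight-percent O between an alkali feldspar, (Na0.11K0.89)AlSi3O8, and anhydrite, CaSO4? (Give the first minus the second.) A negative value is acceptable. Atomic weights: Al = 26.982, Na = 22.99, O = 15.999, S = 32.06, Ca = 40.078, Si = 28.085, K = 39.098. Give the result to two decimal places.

First mineral: 127.992 g O in 276.555 g formula = 46.28 wt% O.
Second mineral: 63.996 g O in 136.134 g formula = 47.01 wt% O.
46.28% − 47.01% gives a difference of -0.73 percentage points.

-0.73 percentage points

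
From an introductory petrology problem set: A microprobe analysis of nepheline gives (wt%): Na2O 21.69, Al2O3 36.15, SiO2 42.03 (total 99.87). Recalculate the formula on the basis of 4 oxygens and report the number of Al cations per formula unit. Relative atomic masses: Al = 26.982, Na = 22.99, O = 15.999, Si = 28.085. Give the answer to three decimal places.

1.008 Al apfu

Na2O (M=61.979): mol = 0.34996; Na = 0.69992, O = 0.34996.
Al2O3 (M=101.961): mol = 0.35455; Al = 0.70910, O = 1.06365.
SiO2 (M=60.083): mol = 0.69953; Si = 0.69953, O = 1.39906.
ΣO = 2.81267; factor = 4/ΣO = 1.42214.
Al apfu = 0.70910 × 1.42214 = 1.008.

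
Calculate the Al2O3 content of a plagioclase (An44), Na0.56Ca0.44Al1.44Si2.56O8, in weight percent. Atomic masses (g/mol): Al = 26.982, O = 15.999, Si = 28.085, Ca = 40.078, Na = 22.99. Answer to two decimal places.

27.27 wt%

M(Na0.56Ca0.44Al1.44Si2.56O8) = 269.252 g/mol; M(Al2O3) = 101.961 g/mol.
Moles Al2O3 per formula unit = 1.44 Al ÷ 2 = 0.7200.
Al2O3 fraction = (0.7200 × 101.961) / 269.252 = 73.412/269.252 = 0.2727.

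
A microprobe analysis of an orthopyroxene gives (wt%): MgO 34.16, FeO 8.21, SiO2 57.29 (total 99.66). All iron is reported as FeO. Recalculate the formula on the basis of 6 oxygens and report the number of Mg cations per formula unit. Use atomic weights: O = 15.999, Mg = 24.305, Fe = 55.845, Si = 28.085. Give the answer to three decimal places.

1.773 Mg apfu

MgO (M=40.304): mol = 0.84756; Mg = 0.84756, O = 0.84756.
FeO (M=71.844): mol = 0.11428; Fe = 0.11428, O = 0.11428.
SiO2 (M=60.083): mol = 0.95351; Si = 0.95351, O = 1.90702.
ΣO = 2.86886; factor = 6/ΣO = 2.09142.
Mg apfu = 0.84756 × 2.09142 = 1.773.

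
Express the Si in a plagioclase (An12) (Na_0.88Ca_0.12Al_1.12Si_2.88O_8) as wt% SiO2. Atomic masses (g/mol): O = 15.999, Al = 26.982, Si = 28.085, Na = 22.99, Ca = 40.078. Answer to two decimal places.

65.51 wt%

Formula mass = 264.137 g/mol.
2.88 Si → 2.8800 mol SiO2 per formula unit; M(SiO2) = 60.083, so SiO2 mass = 173.039 g.
173.039/264.137 × 100 = 65.51 wt%.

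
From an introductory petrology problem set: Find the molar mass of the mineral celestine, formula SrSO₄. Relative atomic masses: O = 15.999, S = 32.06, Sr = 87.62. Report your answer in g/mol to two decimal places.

M = 1(87.62) + 1(32.06) + 4(15.999)

183.68 g/mol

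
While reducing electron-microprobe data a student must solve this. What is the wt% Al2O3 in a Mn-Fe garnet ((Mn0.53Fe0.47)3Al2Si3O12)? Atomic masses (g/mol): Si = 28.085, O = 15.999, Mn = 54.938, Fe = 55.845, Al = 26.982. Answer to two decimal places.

M((Mn0.53Fe0.47)3Al2Si3O12) = 496.300 g/mol; M(Al2O3) = 101.961 g/mol.
Moles Al2O3 per formula unit = 2 Al ÷ 2 = 1.0000.
Al2O3 fraction = (1.0000 × 101.961) / 496.300 = 101.961/496.300 = 0.2054.

20.54 wt%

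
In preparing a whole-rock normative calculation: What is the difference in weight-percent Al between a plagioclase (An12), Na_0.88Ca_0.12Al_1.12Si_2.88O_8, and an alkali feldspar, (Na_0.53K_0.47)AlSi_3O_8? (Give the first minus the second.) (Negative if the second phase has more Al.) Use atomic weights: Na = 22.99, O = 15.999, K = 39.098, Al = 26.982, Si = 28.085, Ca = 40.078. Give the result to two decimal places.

1.44 percentage points

Al in Na_0.88Ca_0.12Al_1.12Si_2.88O_8: molar mass 264.137 g/mol; 1.12×26.982 = 30.220 g → 11.44 wt%.
Al in (Na_0.53K_0.47)AlSi_3O_8: molar mass 269.790 g/mol; 1×26.982 = 26.982 g → 10.00 wt%.
Difference = 11.44 − 10.00 = 1.44 percentage points.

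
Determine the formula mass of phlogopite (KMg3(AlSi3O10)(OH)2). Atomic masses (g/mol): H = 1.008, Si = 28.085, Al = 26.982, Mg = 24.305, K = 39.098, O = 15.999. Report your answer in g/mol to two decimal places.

417.25 g/mol

The formula mass is the sum 1(39.098) + 3(24.305) + 1(26.982) + 3(28.085) + 12(15.999) + 2(1.008).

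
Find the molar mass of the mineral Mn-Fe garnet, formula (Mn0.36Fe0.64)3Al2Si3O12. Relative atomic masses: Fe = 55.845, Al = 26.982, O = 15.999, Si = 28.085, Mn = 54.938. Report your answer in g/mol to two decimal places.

M = 1.08×54.938 + 1.92×55.845 + 2×26.982 + 3×28.085 + 12×15.999

496.76 g/mol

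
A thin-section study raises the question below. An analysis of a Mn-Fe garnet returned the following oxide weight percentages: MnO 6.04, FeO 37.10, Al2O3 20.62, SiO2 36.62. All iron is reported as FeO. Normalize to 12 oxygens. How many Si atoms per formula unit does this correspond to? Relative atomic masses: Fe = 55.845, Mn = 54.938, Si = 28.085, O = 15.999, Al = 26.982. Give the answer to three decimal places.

3.013 Si apfu

6.04 wt% MnO ÷ 70.937 g/mol = 0.08515 mol, giving 0.08515 Mn and 0.08515 O.
37.10 wt% FeO ÷ 71.844 g/mol = 0.51640 mol, giving 0.51640 Fe and 0.51640 O.
20.62 wt% Al2O3 ÷ 101.961 g/mol = 0.20223 mol, giving 0.40446 Al and 0.60669 O.
36.62 wt% SiO2 ÷ 60.083 g/mol = 0.60949 mol, giving 0.60949 Si and 1.21898 O.
Oxygen sums to 2.42722; scaling by 12/2.42722 = 4.94393 puts the formula on 12 O.
Si: 0.60949 × 4.94393 = 3.013 atoms per formula unit.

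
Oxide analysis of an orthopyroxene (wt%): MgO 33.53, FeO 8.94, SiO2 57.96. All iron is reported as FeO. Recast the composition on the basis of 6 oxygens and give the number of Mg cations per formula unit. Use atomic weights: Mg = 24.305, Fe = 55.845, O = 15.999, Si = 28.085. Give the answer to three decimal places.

33.53 wt% MgO ÷ 40.304 g/mol = 0.83193 mol, giving 0.83193 Mg and 0.83193 O.
8.94 wt% FeO ÷ 71.844 g/mol = 0.12444 mol, giving 0.12444 Fe and 0.12444 O.
57.96 wt% SiO2 ÷ 60.083 g/mol = 0.96467 mol, giving 0.96467 Si and 1.92934 O.
Oxygen sums to 2.88571; scaling by 6/2.88571 = 2.07921 puts the formula on 6 O.
Mg: 0.83193 × 2.07921 = 1.730 atoms per formula unit.

1.730 Mg apfu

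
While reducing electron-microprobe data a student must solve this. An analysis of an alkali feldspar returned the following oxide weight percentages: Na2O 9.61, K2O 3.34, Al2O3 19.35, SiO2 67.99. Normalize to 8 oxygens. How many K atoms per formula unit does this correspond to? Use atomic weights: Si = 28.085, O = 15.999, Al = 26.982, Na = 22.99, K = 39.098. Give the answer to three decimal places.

0.188 K apfu

Na2O: 9.61/61.979 = 0.15505 mol → 0.31010 mol Na, 0.15505 mol O.
K2O: 3.34/94.195 = 0.03546 mol → 0.07092 mol K, 0.03546 mol O.
Al2O3: 19.35/101.961 = 0.18978 mol → 0.37956 mol Al, 0.56934 mol O.
SiO2: 67.99/60.083 = 1.13160 mol → 1.13160 mol Si, 2.26320 mol O.
Total oxygen = 3.02305 mol. Normalization factor = 8/3.02305 = 2.64633.
K per 8 O = 0.07092 × 2.64633 = 0.188.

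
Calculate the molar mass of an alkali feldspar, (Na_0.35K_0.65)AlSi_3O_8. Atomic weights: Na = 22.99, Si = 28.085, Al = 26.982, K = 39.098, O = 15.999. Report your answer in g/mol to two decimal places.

M = 0.35·22.99 + 0.65·39.098 + 1·26.982 + 3·28.085 + 8·15.999

272.69 g/mol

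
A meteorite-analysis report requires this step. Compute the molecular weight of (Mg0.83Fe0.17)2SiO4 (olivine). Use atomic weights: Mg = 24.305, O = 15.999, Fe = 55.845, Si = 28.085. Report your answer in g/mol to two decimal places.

The formula mass is the sum 1.66×24.305 + 0.34×55.845 + 1×28.085 + 4×15.999.

151.41 g/mol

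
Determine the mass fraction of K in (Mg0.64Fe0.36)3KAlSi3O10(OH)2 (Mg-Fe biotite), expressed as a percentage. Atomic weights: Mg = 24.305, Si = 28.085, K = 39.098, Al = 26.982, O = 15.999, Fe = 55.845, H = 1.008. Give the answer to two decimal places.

Molar mass of (Mg0.64Fe0.36)3KAlSi3O10(OH)2: 1.92·24.305 + 1.08·55.845 + 1·39.098 + 1·26.982 + 3·28.085 + 12·15.999 + 2·1.008 = 451.317 g/mol.
Mass of K per formula unit: 1 × 39.098 = 39.098 g.
Weight fraction K = 39.098 / 451.317 = 0.0866.

8.66 weight percent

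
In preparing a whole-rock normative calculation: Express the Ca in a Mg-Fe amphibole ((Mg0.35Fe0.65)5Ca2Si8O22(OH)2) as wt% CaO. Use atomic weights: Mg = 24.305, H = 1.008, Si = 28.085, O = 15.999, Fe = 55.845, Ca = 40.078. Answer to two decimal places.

Molar mass of (Mg0.35Fe0.65)5Ca2Si8O22(OH)2 = 1.75·24.305 + 3.25·55.845 + 2·40.078 + 8·28.085 + 24·15.999 + 2·1.008 = 914.858 g/mol.
Each formula unit contains 2 Ca, equivalent to 2/1 = 2.0000 mol CaO.
M(CaO) = 1×40.078 + 1×15.999 = 56.077 g/mol.
Mass of CaO per formula unit = 2.0000 × 56.077 = 112.154 g.
CaO wt% = 112.154 / 914.858 × 100 = 12.26%.

12.26 wt%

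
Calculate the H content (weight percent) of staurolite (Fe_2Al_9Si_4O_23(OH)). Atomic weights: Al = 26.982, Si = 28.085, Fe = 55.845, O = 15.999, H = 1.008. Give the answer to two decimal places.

Formula mass = 2·55.845 + 9·26.982 + 4·28.085 + 24·15.999 + 1·1.008 = 851.852 g/mol, of which 1.008 g is H.
So H makes up 1.008/851.852 = 0.0012 of the mass, i.e. 0.12%.

0.12 weight percent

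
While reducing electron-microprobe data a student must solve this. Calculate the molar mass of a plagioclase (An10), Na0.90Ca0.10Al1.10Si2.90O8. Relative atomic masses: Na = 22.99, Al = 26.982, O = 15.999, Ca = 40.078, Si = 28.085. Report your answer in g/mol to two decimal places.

263.82 g/mol

Na: 0.90 × 22.99 = 20.6910
Ca: 0.10 × 40.078 = 4.0078
Al: 1.10 × 26.982 = 29.6802
Si: 2.90 × 28.085 = 81.4465
O: 8 × 15.999 = 127.9920
Summing the contributions gives the formula mass.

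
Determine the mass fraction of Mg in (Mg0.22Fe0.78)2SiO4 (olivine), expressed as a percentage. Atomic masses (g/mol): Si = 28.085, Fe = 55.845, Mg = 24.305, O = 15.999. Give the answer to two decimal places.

Molar mass of (Mg0.22Fe0.78)2SiO4: 0.44×24.305 + 1.56×55.845 + 1×28.085 + 4×15.999 = 189.893 g/mol.
Mass of Mg per formula unit: 0.44 × 24.305 = 10.694 g.
Weight fraction Mg = 10.694 / 189.893 = 0.0563.

5.63 mass %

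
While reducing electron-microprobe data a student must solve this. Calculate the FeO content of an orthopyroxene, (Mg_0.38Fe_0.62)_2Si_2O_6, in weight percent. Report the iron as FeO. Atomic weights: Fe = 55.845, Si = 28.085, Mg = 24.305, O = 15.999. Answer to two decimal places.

Molar mass of (Mg_0.38Fe_0.62)_2Si_2O_6 = 0.76·24.305 + 1.24·55.845 + 2·28.085 + 6·15.999 = 239.884 g/mol.
Each formula unit contains 1.24 Fe, equivalent to 1.24/1 = 1.2400 mol FeO.
M(FeO) = 1×55.845 + 1×15.999 = 71.844 g/mol.
Mass of FeO per formula unit = 1.2400 × 71.844 = 89.087 g.
FeO wt% = 89.087 / 239.884 × 100 = 37.14%.

37.14 wt%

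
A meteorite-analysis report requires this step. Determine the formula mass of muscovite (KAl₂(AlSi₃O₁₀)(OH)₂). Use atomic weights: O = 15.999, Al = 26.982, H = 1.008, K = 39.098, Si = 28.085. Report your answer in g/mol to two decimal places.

398.30 g/mol

K: 1 × 39.098 = 39.0980
Al: 3 × 26.982 = 80.9460
Si: 3 × 28.085 = 84.2550
O: 12 × 15.999 = 191.9880
H: 2 × 1.008 = 2.0160
Summing the contributions gives the formula mass.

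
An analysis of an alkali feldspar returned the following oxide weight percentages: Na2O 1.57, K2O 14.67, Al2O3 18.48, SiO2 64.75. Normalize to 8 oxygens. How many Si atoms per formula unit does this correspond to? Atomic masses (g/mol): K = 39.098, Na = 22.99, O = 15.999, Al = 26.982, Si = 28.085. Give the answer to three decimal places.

Na2O: 1.57/61.979 = 0.02533 mol → 0.05066 mol Na, 0.02533 mol O.
K2O: 14.67/94.195 = 0.15574 mol → 0.31148 mol K, 0.15574 mol O.
Al2O3: 18.48/101.961 = 0.18125 mol → 0.36250 mol Al, 0.54375 mol O.
SiO2: 64.75/60.083 = 1.07768 mol → 1.07768 mol Si, 2.15536 mol O.
Total oxygen = 2.88018 mol. Normalization factor = 8/2.88018 = 2.77760.
Si per 8 O = 1.07768 × 2.77760 = 2.993.

2.993 Si apfu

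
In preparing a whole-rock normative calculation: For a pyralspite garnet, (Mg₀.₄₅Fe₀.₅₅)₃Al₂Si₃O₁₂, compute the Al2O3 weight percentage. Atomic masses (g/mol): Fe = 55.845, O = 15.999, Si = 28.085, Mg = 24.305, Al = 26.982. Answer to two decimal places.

22.40 wt%

M((Mg₀.₄₅Fe₀.₅₅)₃Al₂Si₃O₁₂) = 455.163 g/mol; M(Al2O3) = 101.961 g/mol.
Moles Al2O3 per formula unit = 2 Al ÷ 2 = 1.0000.
Al2O3 fraction = (1.0000 × 101.961) / 455.163 = 101.961/455.163 = 0.2240.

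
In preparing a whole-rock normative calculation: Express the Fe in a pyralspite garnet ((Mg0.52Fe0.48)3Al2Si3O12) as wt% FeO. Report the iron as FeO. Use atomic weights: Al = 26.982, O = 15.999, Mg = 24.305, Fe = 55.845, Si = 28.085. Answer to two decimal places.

M((Mg0.52Fe0.48)3Al2Si3O12) = 448.540 g/mol; M(FeO) = 71.844 g/mol.
Moles FeO per formula unit = 1.44 Fe ÷ 1 = 1.4400.
FeO fraction = (1.4400 × 71.844) / 448.540 = 103.455/448.540 = 0.2306.

23.06 wt%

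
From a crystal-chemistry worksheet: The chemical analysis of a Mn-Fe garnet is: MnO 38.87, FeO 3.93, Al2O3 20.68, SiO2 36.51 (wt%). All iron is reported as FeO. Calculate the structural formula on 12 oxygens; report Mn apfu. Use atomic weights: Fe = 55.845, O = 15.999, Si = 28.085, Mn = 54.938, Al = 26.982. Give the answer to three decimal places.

2.710 Mn apfu

MnO (M=70.937): mol = 0.54795; Mn = 0.54795, O = 0.54795.
FeO (M=71.844): mol = 0.05470; Fe = 0.05470, O = 0.05470.
Al2O3 (M=101.961): mol = 0.20282; Al = 0.40564, O = 0.60846.
SiO2 (M=60.083): mol = 0.60766; Si = 0.60766, O = 1.21532.
ΣO = 2.42643; factor = 12/ΣO = 4.94554.
Mn apfu = 0.54795 × 4.94554 = 2.710.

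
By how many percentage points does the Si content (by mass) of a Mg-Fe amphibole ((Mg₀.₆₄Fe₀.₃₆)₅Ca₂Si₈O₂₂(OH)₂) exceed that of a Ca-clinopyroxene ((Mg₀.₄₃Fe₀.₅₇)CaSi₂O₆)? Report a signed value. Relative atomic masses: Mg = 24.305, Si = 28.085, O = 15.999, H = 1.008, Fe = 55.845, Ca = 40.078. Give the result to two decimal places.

M((Mg₀.₆₄Fe₀.₃₆)₅Ca₂Si₈O₂₂(OH)₂) = 869.125 g/mol, so wt% Si = 224.680/869.125 × 100 = 25.85%.
M((Mg₀.₄₃Fe₀.₅₇)CaSi₂O₆) = 234.525 g/mol, so wt% Si = 56.170/234.525 × 100 = 23.95%.
25.85 − 23.95 = 1.90 pp.

1.90 percentage points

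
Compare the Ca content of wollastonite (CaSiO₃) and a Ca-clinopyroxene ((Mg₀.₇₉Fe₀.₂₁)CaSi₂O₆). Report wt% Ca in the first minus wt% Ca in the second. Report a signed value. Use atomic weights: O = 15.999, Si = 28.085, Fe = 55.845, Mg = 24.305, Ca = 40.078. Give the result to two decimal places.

16.54 percentage points

M(CaSiO₃) = 116.160 g/mol, so wt% Ca = 40.078/116.160 × 100 = 34.50%.
M((Mg₀.₇₉Fe₀.₂₁)CaSi₂O₆) = 223.170 g/mol, so wt% Ca = 40.078/223.170 × 100 = 17.96%.
34.50 − 17.96 = 16.54 pp.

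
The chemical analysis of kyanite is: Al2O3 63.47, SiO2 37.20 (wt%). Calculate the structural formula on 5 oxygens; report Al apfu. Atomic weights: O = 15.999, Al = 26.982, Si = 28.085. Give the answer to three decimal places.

Al2O3 (M=101.961): mol = 0.62249; Al = 1.24498, O = 1.86747.
SiO2 (M=60.083): mol = 0.61914; Si = 0.61914, O = 1.23828.
ΣO = 3.10575; factor = 5/ΣO = 1.60992.
Al apfu = 1.24498 × 1.60992 = 2.004.

2.004 Al apfu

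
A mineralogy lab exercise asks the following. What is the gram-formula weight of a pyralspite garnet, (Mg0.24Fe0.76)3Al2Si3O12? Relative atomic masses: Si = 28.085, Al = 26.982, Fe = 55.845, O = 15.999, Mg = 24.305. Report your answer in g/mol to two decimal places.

475.03 g/mol

M = 0.72*24.305 + 2.28*55.845 + 2*26.982 + 3*28.085 + 12*15.999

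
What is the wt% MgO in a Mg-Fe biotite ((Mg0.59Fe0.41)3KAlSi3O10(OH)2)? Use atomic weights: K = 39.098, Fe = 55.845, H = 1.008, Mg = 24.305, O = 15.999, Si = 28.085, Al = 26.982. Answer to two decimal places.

Molar mass of (Mg0.59Fe0.41)3KAlSi3O10(OH)2 = 1.77*24.305 + 1.23*55.845 + 1*39.098 + 1*26.982 + 3*28.085 + 12*15.999 + 2*1.008 = 456.048 g/mol.
Each formula unit contains 1.77 Mg, equivalent to 1.77/1 = 1.7700 mol MgO.
M(MgO) = 1×24.305 + 1×15.999 = 40.304 g/mol.
Mass of MgO per formula unit = 1.7700 × 40.304 = 71.338 g.
MgO wt% = 71.338 / 456.048 × 100 = 15.64%.

15.64 wt%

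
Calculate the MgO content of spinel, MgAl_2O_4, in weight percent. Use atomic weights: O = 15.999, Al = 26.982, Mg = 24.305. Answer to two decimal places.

28.33 wt%

M(MgAl_2O_4) = 142.265 g/mol; M(MgO) = 40.304 g/mol.
Moles MgO per formula unit = 1 Mg ÷ 1 = 1.0000.
MgO fraction = (1.0000 × 40.304) / 142.265 = 40.304/142.265 = 0.2833.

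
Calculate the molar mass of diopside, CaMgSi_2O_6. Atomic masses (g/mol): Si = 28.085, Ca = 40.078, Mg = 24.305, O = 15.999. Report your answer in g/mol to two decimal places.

M = 1*40.078 + 1*24.305 + 2*28.085 + 6*15.999

216.55 g/mol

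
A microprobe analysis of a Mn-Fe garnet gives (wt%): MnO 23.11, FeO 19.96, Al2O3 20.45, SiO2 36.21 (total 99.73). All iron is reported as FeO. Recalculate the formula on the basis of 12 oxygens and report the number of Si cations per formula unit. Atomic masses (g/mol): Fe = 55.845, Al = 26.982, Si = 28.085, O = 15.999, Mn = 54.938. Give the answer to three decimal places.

3.000 Si apfu

23.11 wt% MnO ÷ 70.937 g/mol = 0.32578 mol, giving 0.32578 Mn and 0.32578 O.
19.96 wt% FeO ÷ 71.844 g/mol = 0.27782 mol, giving 0.27782 Fe and 0.27782 O.
20.45 wt% Al2O3 ÷ 101.961 g/mol = 0.20057 mol, giving 0.40114 Al and 0.60171 O.
36.21 wt% SiO2 ÷ 60.083 g/mol = 0.60267 mol, giving 0.60267 Si and 1.20534 O.
Oxygen sums to 2.41065; scaling by 12/2.41065 = 4.97791 puts the formula on 12 O.
Si: 0.60267 × 4.97791 = 3.000 atoms per formula unit.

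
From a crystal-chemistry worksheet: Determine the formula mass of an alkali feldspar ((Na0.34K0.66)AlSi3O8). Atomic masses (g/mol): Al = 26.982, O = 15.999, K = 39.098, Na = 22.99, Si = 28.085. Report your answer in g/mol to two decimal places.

272.85 g/mol

The formula mass is the sum 0.34·22.99 + 0.66·39.098 + 1·26.982 + 3·28.085 + 8·15.999.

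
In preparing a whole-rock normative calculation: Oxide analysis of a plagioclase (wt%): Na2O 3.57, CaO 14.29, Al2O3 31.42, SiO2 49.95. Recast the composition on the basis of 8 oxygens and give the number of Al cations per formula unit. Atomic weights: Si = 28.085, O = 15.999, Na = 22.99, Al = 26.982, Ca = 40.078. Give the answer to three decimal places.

1.700 Al apfu

3.57 wt% Na2O ÷ 61.979 g/mol = 0.05760 mol, giving 0.11520 Na and 0.05760 O.
14.29 wt% CaO ÷ 56.077 g/mol = 0.25483 mol, giving 0.25483 Ca and 0.25483 O.
31.42 wt% Al2O3 ÷ 101.961 g/mol = 0.30816 mol, giving 0.61632 Al and 0.92448 O.
49.95 wt% SiO2 ÷ 60.083 g/mol = 0.83135 mol, giving 0.83135 Si and 1.66270 O.
Oxygen sums to 2.89961; scaling by 8/2.89961 = 2.75899 puts the formula on 8 O.
Al: 0.61632 × 2.75899 = 1.700 atoms per formula unit.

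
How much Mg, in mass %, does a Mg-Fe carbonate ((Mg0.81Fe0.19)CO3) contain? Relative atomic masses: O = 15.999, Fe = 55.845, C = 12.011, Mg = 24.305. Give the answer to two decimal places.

Formula mass = 0.81×24.305 + 0.19×55.845 + 1×12.011 + 3×15.999 = 90.306 g/mol, of which 19.687 g is Mg.
So Mg makes up 19.687/90.306 = 0.2180 of the mass, i.e. 21.80%.

21.80 mass %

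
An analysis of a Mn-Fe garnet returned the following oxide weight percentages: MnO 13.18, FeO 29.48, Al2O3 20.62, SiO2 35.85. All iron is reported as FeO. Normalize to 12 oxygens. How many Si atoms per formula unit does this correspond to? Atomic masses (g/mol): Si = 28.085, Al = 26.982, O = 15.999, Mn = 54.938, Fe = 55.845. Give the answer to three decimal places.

MnO (M=70.937): mol = 0.18580; Mn = 0.18580, O = 0.18580.
FeO (M=71.844): mol = 0.41033; Fe = 0.41033, O = 0.41033.
Al2O3 (M=101.961): mol = 0.20223; Al = 0.40446, O = 0.60669.
SiO2 (M=60.083): mol = 0.59667; Si = 0.59667, O = 1.19334.
ΣO = 2.39616; factor = 12/ΣO = 5.00801.
Si apfu = 0.59667 × 5.00801 = 2.988.

2.988 Si apfu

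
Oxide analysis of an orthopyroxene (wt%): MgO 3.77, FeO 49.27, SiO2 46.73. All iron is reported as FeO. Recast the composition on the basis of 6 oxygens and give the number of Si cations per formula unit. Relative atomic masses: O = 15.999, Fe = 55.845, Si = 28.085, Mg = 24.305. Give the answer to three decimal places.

1.999 Si apfu

MgO (M=40.304): mol = 0.09354; Mg = 0.09354, O = 0.09354.
FeO (M=71.844): mol = 0.68579; Fe = 0.68579, O = 0.68579.
SiO2 (M=60.083): mol = 0.77776; Si = 0.77776, O = 1.55552.
ΣO = 2.33485; factor = 6/ΣO = 2.56976.
Si apfu = 0.77776 × 2.56976 = 1.999.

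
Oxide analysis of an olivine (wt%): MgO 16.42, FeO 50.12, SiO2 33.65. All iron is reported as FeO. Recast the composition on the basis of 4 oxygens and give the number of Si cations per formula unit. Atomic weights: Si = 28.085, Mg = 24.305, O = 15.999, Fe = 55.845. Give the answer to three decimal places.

1.007 Si apfu

MgO: 16.42/40.304 = 0.40740 mol → 0.40740 mol Mg, 0.40740 mol O.
FeO: 50.12/71.844 = 0.69762 mol → 0.69762 mol Fe, 0.69762 mol O.
SiO2: 33.65/60.083 = 0.56006 mol → 0.56006 mol Si, 1.12012 mol O.
Total oxygen = 2.22514 mol. Normalization factor = 4/2.22514 = 1.79764.
Si per 4 O = 0.56006 × 1.79764 = 1.007.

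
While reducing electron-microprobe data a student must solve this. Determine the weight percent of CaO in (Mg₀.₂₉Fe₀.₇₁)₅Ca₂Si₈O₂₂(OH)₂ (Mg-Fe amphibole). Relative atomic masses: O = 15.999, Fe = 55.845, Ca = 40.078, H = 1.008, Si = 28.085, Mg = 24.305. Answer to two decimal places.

Formula mass = 924.320 g/mol.
2 Ca → 2.0000 mol CaO per formula unit; M(CaO) = 56.077, so CaO mass = 112.154 g.
112.154/924.320 × 100 = 12.13 wt%.

12.13 wt%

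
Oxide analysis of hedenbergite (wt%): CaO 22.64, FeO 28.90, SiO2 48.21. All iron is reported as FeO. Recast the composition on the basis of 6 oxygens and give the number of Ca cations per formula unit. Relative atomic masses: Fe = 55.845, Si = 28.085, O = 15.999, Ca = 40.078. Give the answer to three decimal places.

CaO: 22.64/56.077 = 0.40373 mol → 0.40373 mol Ca, 0.40373 mol O.
FeO: 28.90/71.844 = 0.40226 mol → 0.40226 mol Fe, 0.40226 mol O.
SiO2: 48.21/60.083 = 0.80239 mol → 0.80239 mol Si, 1.60478 mol O.
Total oxygen = 2.41077 mol. Normalization factor = 6/2.41077 = 2.48883.
Ca per 6 O = 0.40373 × 2.48883 = 1.005.

1.005 Ca apfu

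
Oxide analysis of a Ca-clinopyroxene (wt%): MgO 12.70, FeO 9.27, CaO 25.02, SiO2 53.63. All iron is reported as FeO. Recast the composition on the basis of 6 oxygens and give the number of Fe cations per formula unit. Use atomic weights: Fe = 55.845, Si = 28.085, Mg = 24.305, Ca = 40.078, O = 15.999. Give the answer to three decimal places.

MgO: 12.70/40.304 = 0.31511 mol → 0.31511 mol Mg, 0.31511 mol O.
FeO: 9.27/71.844 = 0.12903 mol → 0.12903 mol Fe, 0.12903 mol O.
CaO: 25.02/56.077 = 0.44617 mol → 0.44617 mol Ca, 0.44617 mol O.
SiO2: 53.63/60.083 = 0.89260 mol → 0.89260 mol Si, 1.78520 mol O.
Total oxygen = 2.67551 mol. Normalization factor = 6/2.67551 = 2.24256.
Fe per 6 O = 0.12903 × 2.24256 = 0.289.

0.289 Fe apfu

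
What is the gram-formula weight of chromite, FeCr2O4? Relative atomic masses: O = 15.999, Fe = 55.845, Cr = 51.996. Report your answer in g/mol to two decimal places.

223.83 g/mol

Fe: 1 × 55.845 = 55.8450
Cr: 2 × 51.996 = 103.9920
O: 4 × 15.999 = 63.9960
Summing the contributions gives the formula mass.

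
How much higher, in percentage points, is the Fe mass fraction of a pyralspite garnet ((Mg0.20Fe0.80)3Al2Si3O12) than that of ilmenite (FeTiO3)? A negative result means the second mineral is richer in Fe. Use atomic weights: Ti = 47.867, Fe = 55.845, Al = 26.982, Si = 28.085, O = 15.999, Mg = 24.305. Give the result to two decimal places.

-8.82 percentage points

Fe in (Mg0.20Fe0.80)3Al2Si3O12: molar mass 478.818 g/mol; 2.40×55.845 = 134.028 g → 27.99 wt%.
Fe in FeTiO3: molar mass 151.709 g/mol; 1×55.845 = 55.845 g → 36.81 wt%.
Difference = 27.99 − 36.81 = -8.82 percentage points.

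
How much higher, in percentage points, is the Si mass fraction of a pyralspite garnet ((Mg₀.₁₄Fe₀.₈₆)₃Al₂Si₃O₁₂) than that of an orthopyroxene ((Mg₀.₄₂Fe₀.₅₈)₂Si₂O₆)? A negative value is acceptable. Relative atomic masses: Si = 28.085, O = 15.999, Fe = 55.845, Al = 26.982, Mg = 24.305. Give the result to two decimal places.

-6.27 percentage points

First mineral: 84.255 g Si in 484.495 g formula = 17.39 wt% Si.
Second mineral: 56.170 g Si in 237.360 g formula = 23.66 wt% Si.
17.39% − 23.66% gives a difference of -6.27 percentage points.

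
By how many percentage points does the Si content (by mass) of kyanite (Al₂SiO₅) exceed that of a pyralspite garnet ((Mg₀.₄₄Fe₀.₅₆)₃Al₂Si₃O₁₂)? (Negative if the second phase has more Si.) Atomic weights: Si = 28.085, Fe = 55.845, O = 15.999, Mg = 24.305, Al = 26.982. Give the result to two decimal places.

Si in Al₂SiO₅: molar mass 162.044 g/mol; 1×28.085 = 28.085 g → 17.33 wt%.
Si in (Mg₀.₄₄Fe₀.₅₆)₃Al₂Si₃O₁₂: molar mass 456.109 g/mol; 3×28.085 = 84.255 g → 18.47 wt%.
Difference = 17.33 − 18.47 = -1.14 percentage points.

-1.14 percentage points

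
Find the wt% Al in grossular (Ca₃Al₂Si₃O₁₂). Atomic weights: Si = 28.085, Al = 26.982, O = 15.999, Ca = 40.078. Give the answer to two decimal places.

Molar mass of Ca₃Al₂Si₃O₁₂: 3·40.078 + 2·26.982 + 3·28.085 + 12·15.999 = 450.441 g/mol.
Mass of Al per formula unit: 2 × 26.982 = 53.964 g.
Weight fraction Al = 53.964 / 450.441 = 0.1198.

11.98 mass %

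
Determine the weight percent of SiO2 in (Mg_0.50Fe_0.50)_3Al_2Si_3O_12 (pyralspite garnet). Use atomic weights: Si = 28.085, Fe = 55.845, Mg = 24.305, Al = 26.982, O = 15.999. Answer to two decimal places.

40.02 wt%

Formula mass = 450.432 g/mol.
3 Si → 3.0000 mol SiO2 per formula unit; M(SiO2) = 60.083, so SiO2 mass = 180.249 g.
180.249/450.432 × 100 = 40.02 wt%.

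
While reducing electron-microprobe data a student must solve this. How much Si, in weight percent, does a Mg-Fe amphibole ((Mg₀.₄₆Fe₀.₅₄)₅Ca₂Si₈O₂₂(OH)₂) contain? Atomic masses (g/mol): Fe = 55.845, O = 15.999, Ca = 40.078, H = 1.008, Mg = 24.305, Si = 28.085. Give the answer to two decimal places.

25.03 weight percent

Formula mass = 2.30·24.305 + 2.70·55.845 + 2·40.078 + 8·28.085 + 24·15.999 + 2·1.008 = 897.511 g/mol, of which 224.680 g is Si.
So Si makes up 224.680/897.511 = 0.2503 of the mass, i.e. 25.03%.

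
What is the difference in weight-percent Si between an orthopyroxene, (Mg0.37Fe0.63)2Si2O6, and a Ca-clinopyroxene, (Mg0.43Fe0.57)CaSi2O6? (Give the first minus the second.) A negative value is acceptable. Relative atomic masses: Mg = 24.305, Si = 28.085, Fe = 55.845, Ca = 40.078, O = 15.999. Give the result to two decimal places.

Si in (Mg0.37Fe0.63)2Si2O6: molar mass 240.514 g/mol; 2×28.085 = 56.170 g → 23.35 wt%.
Si in (Mg0.43Fe0.57)CaSi2O6: molar mass 234.525 g/mol; 2×28.085 = 56.170 g → 23.95 wt%.
Difference = 23.35 − 23.95 = -0.60 percentage points.

-0.60 percentage points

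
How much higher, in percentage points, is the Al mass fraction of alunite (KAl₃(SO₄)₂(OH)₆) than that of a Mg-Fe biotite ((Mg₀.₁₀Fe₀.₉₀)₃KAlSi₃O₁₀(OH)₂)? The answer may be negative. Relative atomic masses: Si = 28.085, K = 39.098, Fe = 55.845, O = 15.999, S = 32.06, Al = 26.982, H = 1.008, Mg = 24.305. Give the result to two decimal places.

14.17 percentage points

M(KAl₃(SO₄)₂(OH)₆) = 414.198 g/mol, so wt% Al = 80.946/414.198 × 100 = 19.54%.
M((Mg₀.₁₀Fe₀.₉₀)₃KAlSi₃O₁₀(OH)₂) = 502.412 g/mol, so wt% Al = 26.982/502.412 × 100 = 5.37%.
19.54 − 5.37 = 14.17 pp.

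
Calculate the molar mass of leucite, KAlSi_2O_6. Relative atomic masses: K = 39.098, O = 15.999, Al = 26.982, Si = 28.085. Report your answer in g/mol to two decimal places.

218.24 g/mol

M = 1·39.098 + 1·26.982 + 2·28.085 + 6·15.999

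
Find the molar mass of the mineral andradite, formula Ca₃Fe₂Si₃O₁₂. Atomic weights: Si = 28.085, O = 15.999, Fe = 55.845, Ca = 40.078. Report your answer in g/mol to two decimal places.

508.17 g/mol

Ca: 3 × 40.078 = 120.2340
Fe: 2 × 55.845 = 111.6900
Si: 3 × 28.085 = 84.2550
O: 12 × 15.999 = 191.9880
Summing the contributions gives the formula mass.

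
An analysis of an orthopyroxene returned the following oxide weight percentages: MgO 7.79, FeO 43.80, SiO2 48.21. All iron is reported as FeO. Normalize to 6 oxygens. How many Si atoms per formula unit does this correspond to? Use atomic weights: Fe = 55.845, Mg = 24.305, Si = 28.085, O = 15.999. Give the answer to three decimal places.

2.000 Si apfu

MgO (M=40.304): mol = 0.19328; Mg = 0.19328, O = 0.19328.
FeO (M=71.844): mol = 0.60965; Fe = 0.60965, O = 0.60965.
SiO2 (M=60.083): mol = 0.80239; Si = 0.80239, O = 1.60478.
ΣO = 2.40771; factor = 6/ΣO = 2.49199.
Si apfu = 0.80239 × 2.49199 = 2.000.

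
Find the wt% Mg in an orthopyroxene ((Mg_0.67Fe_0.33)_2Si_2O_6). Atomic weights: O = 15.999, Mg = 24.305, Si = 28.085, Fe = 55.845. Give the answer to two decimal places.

14.70 mass %

Formula mass = 1.34*24.305 + 0.66*55.845 + 2*28.085 + 6*15.999 = 221.590 g/mol, of which 32.569 g is Mg.
So Mg makes up 32.569/221.590 = 0.1470 of the mass, i.e. 14.70%.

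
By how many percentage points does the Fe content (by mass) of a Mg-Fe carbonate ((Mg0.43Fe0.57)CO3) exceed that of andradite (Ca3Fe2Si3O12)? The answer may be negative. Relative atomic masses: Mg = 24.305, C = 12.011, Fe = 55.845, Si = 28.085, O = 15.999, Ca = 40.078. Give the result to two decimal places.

9.14 percentage points

M((Mg0.43Fe0.57)CO3) = 102.291 g/mol, so wt% Fe = 31.832/102.291 × 100 = 31.12%.
M(Ca3Fe2Si3O12) = 508.167 g/mol, so wt% Fe = 111.690/508.167 × 100 = 21.98%.
31.12 − 21.98 = 9.14 pp.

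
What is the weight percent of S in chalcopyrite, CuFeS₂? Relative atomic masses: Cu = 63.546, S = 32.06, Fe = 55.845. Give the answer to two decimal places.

34.94 mass %

Molar mass of CuFeS₂: 1·63.546 + 1·55.845 + 2·32.06 = 183.511 g/mol.
Mass of S per formula unit: 2 × 32.06 = 64.120 g.
Weight fraction S = 64.120 / 183.511 = 0.3494.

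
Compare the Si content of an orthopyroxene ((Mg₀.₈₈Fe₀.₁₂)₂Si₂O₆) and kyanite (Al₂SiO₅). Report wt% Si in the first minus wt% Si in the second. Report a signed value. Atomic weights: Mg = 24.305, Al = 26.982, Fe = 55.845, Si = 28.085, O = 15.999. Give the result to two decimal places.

9.63 percentage points

First mineral: 56.170 g Si in 208.344 g formula = 26.96 wt% Si.
Second mineral: 28.085 g Si in 162.044 g formula = 17.33 wt% Si.
26.96% − 17.33% gives a difference of 9.63 percentage points.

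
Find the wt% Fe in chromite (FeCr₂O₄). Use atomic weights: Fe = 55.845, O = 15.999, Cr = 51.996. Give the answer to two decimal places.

24.95 weight percent

M(FeCr₂O₄) = 223.833 g/mol.
Fe contributes 1 × 55.845 = 55.845 g per mole.
55.845/223.833 = 0.2495 → 24.95%.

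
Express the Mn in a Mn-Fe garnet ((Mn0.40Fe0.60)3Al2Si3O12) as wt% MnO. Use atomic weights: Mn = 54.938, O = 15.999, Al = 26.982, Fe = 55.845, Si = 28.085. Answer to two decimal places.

M((Mn0.40Fe0.60)3Al2Si3O12) = 496.654 g/mol; M(MnO) = 70.937 g/mol.
Moles MnO per formula unit = 1.20 Mn ÷ 1 = 1.2000.
MnO fraction = (1.2000 × 70.937) / 496.654 = 85.124/496.654 = 0.1714.

17.14 wt%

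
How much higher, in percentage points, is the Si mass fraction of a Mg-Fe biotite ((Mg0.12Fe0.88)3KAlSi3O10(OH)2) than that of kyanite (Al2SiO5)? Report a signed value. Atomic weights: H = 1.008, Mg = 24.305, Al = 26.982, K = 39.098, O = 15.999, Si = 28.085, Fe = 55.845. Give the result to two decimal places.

-0.50 percentage points

First mineral: 84.255 g Si in 500.520 g formula = 16.83 wt% Si.
Second mineral: 28.085 g Si in 162.044 g formula = 17.33 wt% Si.
16.83% − 17.33% gives a difference of -0.50 percentage points.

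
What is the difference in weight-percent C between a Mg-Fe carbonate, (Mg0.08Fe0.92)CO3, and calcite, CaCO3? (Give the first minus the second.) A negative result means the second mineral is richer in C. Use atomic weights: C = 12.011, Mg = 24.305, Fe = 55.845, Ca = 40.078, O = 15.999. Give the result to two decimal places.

M((Mg0.08Fe0.92)CO3) = 113.330 g/mol, so wt% C = 12.011/113.330 × 100 = 10.60%.
M(CaCO3) = 100.086 g/mol, so wt% C = 12.011/100.086 × 100 = 12.00%.
10.60 − 12.00 = -1.40 pp.

-1.40 percentage points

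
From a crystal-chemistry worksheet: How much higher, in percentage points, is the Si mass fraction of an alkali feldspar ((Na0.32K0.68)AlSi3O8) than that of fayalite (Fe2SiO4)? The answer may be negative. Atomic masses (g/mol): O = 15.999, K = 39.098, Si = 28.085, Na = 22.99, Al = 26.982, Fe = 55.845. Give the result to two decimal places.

M((Na0.32K0.68)AlSi3O8) = 273.172 g/mol, so wt% Si = 84.255/273.172 × 100 = 30.84%.
M(Fe2SiO4) = 203.771 g/mol, so wt% Si = 28.085/203.771 × 100 = 13.78%.
30.84 − 13.78 = 17.06 pp.

17.06 percentage points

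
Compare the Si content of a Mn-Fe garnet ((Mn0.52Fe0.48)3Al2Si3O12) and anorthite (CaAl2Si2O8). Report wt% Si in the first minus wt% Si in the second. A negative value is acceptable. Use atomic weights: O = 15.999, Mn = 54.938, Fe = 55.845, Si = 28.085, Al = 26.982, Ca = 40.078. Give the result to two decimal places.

-3.21 percentage points

M((Mn0.52Fe0.48)3Al2Si3O12) = 496.327 g/mol, so wt% Si = 84.255/496.327 × 100 = 16.98%.
M(CaAl2Si2O8) = 278.204 g/mol, so wt% Si = 56.170/278.204 × 100 = 20.19%.
16.98 − 20.19 = -3.21 pp.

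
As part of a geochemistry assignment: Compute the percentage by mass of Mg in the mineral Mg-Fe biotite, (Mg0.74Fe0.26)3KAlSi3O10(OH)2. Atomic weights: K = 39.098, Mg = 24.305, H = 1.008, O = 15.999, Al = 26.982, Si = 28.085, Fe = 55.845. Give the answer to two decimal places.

Molar mass of (Mg0.74Fe0.26)3KAlSi3O10(OH)2: 2.22×24.305 + 0.78×55.845 + 1×39.098 + 1×26.982 + 3×28.085 + 12×15.999 + 2×1.008 = 441.855 g/mol.
Mass of Mg per formula unit: 2.22 × 24.305 = 53.957 g.
Weight fraction Mg = 53.957 / 441.855 = 0.1221.

12.21 wt%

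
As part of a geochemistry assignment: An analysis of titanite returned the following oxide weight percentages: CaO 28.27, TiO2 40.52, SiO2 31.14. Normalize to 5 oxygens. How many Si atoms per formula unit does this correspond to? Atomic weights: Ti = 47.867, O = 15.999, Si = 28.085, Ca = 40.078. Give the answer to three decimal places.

28.27 wt% CaO ÷ 56.077 g/mol = 0.50413 mol, giving 0.50413 Ca and 0.50413 O.
40.52 wt% TiO2 ÷ 79.865 g/mol = 0.50736 mol, giving 0.50736 Ti and 1.01472 O.
31.14 wt% SiO2 ÷ 60.083 g/mol = 0.51828 mol, giving 0.51828 Si and 1.03656 O.
Oxygen sums to 2.55541; scaling by 5/2.55541 = 1.95663 puts the formula on 5 O.
Si: 0.51828 × 1.95663 = 1.014 atoms per formula unit.

1.014 Si apfu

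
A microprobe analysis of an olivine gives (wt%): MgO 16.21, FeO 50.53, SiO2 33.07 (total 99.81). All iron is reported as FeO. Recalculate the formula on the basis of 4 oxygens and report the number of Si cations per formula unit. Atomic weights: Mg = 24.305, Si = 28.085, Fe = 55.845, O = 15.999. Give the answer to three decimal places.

0.998 Si apfu

MgO: 16.21/40.304 = 0.40219 mol → 0.40219 mol Mg, 0.40219 mol O.
FeO: 50.53/71.844 = 0.70333 mol → 0.70333 mol Fe, 0.70333 mol O.
SiO2: 33.07/60.083 = 0.55041 mol → 0.55041 mol Si, 1.10082 mol O.
Total oxygen = 2.20634 mol. Normalization factor = 4/2.20634 = 1.81296.
Si per 4 O = 0.55041 × 1.81296 = 0.998.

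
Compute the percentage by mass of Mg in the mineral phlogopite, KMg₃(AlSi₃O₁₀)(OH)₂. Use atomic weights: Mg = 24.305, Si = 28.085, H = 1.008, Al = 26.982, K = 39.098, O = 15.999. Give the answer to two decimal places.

17.47 weight percent

Molar mass of KMg₃(AlSi₃O₁₀)(OH)₂: 1×39.098 + 3×24.305 + 1×26.982 + 3×28.085 + 12×15.999 + 2×1.008 = 417.254 g/mol.
Mass of Mg per formula unit: 3 × 24.305 = 72.915 g.
Weight fraction Mg = 72.915 / 417.254 = 0.1747.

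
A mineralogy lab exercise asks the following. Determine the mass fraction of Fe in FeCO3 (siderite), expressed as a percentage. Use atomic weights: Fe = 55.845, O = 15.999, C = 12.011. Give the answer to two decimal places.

48.20 wt%

Molar mass of FeCO3: 1·55.845 + 1·12.011 + 3·15.999 = 115.853 g/mol.
Mass of Fe per formula unit: 1 × 55.845 = 55.845 g.
Weight fraction Fe = 55.845 / 115.853 = 0.4820.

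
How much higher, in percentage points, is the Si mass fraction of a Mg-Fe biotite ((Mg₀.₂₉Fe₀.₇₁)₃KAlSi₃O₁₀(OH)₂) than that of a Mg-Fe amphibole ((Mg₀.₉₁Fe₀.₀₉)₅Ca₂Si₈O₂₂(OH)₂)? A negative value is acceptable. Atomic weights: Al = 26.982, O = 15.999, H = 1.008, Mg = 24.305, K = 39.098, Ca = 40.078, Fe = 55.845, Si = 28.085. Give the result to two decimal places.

-9.79 percentage points

First mineral: 84.255 g Si in 484.434 g formula = 17.39 wt% Si.
Second mineral: 224.680 g Si in 826.546 g formula = 27.18 wt% Si.
17.39% − 27.18% gives a difference of -9.79 percentage points.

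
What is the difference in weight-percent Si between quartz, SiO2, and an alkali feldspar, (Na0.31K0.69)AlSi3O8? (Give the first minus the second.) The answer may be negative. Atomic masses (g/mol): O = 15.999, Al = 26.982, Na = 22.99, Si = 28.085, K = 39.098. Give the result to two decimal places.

15.92 percentage points

M(SiO2) = 60.083 g/mol, so wt% Si = 28.085/60.083 × 100 = 46.74%.
M((Na0.31K0.69)AlSi3O8) = 273.334 g/mol, so wt% Si = 84.255/273.334 × 100 = 30.82%.
46.74 − 30.82 = 15.92 pp.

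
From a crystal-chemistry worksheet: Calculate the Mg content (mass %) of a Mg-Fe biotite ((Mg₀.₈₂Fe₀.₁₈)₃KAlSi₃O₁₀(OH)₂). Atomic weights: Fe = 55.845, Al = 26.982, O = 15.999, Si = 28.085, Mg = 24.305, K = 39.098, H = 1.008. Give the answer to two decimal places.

M((Mg₀.₈₂Fe₀.₁₈)₃KAlSi₃O₁₀(OH)₂) = 434.286 g/mol.
Mg contributes 2.46 × 24.305 = 59.790 g per mole.
59.790/434.286 = 0.1377 → 13.77%.

13.77 mass %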